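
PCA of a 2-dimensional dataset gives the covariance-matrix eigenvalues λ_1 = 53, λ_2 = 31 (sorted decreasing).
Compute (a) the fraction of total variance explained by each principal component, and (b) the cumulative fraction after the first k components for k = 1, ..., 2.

Step 1 — total variance = trace(Sigma) = Σ λ_i = 53 + 31 = 84.

Step 2 — fraction explained by component i = λ_i / Σ λ:
  PC1: 53/84 = 0.631
  PC2: 31/84 = 0.369

Step 3 — cumulative fraction after k components = (λ_1 + ... + λ_k) / Σ λ:
  k = 1: 53/84 = 0.631
  k = 2: (53 + 31)/84 = 84/84 = 1

Summary (fraction, with percent):

explained: PC1 0.631 (63.1%), PC2 0.369 (36.9%);  cumulative: 0.631, 1


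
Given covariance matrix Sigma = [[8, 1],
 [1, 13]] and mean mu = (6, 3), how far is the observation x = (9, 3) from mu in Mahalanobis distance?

Step 1 — centre the observation: (x - mu) = (3, 0).

Step 2 — invert Sigma. det(Sigma) = 8·13 - (1)² = 103.
  Sigma^{-1} = (1/det) · [[d, -b], [-b, a]] = [[0.1262, -0.0097],
 [-0.0097, 0.0777]].

Step 3 — form the quadratic (x - mu)^T · Sigma^{-1} · (x - mu):
  Sigma^{-1} · (x - mu) = (0.3786, -0.0291).
  (x - mu)^T · [Sigma^{-1} · (x - mu)] = (3)·(0.3786) + (0)·(-0.0291) = 1.1359.

Step 4 — take square root: d = √(1.1359) ≈ 1.0658.

d(x, mu) = √(1.1359) ≈ 1.0658


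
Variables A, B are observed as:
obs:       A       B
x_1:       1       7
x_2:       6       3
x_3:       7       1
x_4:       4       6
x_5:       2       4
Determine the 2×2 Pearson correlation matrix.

Step 1 — column means:
  mean(A) = (1 + 6 + 7 + 4 + 2) / 5 = 20/5 = 4
  mean(B) = (7 + 3 + 1 + 6 + 4) / 5 = 21/5 = 4.2

Step 2 — sample variances and covariances s[i,j] = (1/(n-1)) · Σ_k (x_{k,i} - mean_i) · (x_{k,j} - mean_j), with n-1 = 4:
  s[A,A] = ((-3)·(-3) + (2)·(2) + (3)·(3) + (0)·(0) + (-2)·(-2)) / 4 = 26/4 = 6.5
  s[A,B] = ((-3)·(2.8) + (2)·(-1.2) + (3)·(-3.2) + (0)·(1.8) + (-2)·(-0.2)) / 4 = -20/4 = -5
  s[B,B] = ((2.8)·(2.8) + (-1.2)·(-1.2) + (-3.2)·(-3.2) + (1.8)·(1.8) + (-0.2)·(-0.2)) / 4 = 22.8/4 = 5.7
  Sample standard deviations s_i = √(s[i,i]):
  s(A) = √(6.5) = 2.5495
  s(B) = √(5.7) = 2.3875

Step 3 — r_{ij} = s_{ij} / (s_i · s_j):
  r[A,A] = 1 (diagonal).
  r[A,B] = -5 / (2.5495 · 2.3875) = -5 / 6.0869 = -0.8214
  r[B,B] = 1 (diagonal).

R is symmetric with unit diagonal. Assembling:

R = [[1, -0.8214],
 [-0.8214, 1]]


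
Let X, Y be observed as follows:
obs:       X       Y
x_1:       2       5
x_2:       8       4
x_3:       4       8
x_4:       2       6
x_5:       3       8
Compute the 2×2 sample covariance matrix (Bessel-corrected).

Step 1 — column means:
  mean(X) = (2 + 8 + 4 + 2 + 3) / 5 = 19/5 = 3.8
  mean(Y) = (5 + 4 + 8 + 6 + 8) / 5 = 31/5 = 6.2

Step 2 — sample covariance S[i,j] = (1/(n-1)) · Σ_k (x_{k,i} - mean_i) · (x_{k,j} - mean_j), with n-1 = 4.
  S[X,X] = ((-1.8)·(-1.8) + (4.2)·(4.2) + (0.2)·(0.2) + (-1.8)·(-1.8) + (-0.8)·(-0.8)) / 4 = 24.8/4 = 6.2
  S[X,Y] = ((-1.8)·(-1.2) + (4.2)·(-2.2) + (0.2)·(1.8) + (-1.8)·(-0.2) + (-0.8)·(1.8)) / 4 = -7.8/4 = -1.95
  S[Y,Y] = ((-1.2)·(-1.2) + (-2.2)·(-2.2) + (1.8)·(1.8) + (-0.2)·(-0.2) + (1.8)·(1.8)) / 4 = 12.8/4 = 3.2

S is symmetric (S[j,i] = S[i,j]). Assembling:

S = [[6.2, -1.95],
 [-1.95, 3.2]]


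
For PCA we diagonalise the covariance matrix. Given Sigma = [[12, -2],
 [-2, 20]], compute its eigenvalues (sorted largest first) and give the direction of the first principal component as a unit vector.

Step 1 — characteristic polynomial of 2×2 Sigma:
  det(Sigma - λI) = λ² - trace · λ + det = 0.
  trace = 12 + 20 = 32, det = 12·20 - (-2)² = 236.
Step 2 — discriminant:
  Δ = trace² - 4·det = 1024 - 944 = 80.
Step 3 — eigenvalues:
  λ = (trace ± √Δ)/2 = (32 ± 8.9443)/2,
  λ_1 = 20.4721,  λ_2 = 11.5279.

Step 4 — unit eigenvector for λ_1: solve (Sigma - λ_1 I)v = 0. First row:
  (12 - 20.4721)·v_x + (-2)·v_y = 0, i.e. (-8.4721)·v_x + (-2)·v_y = 0,
  so v ∝ (b, λ_1 - a) = (-2, 8.4721); multiply by -1 so the first entry is positive: u = (2, -8.4721).
  ||u|| = √((2)² + (-8.4721)²) = √(75.7771) ≈ 8.705,
  v_1 = u/||u|| ≈ (0.2298, -0.9732) (||v_1|| = 1).

λ_1 = 20.4721,  λ_2 = 11.5279;  v_1 ≈ (0.2298, -0.9732)


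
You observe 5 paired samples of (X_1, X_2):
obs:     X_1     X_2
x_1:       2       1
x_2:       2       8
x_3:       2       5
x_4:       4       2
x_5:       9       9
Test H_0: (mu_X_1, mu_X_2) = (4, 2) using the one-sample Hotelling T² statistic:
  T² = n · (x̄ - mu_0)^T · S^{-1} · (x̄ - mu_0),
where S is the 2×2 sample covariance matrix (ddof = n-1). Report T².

Step 1 — sample mean vector:
  mean(X_1) = (2 + 2 + 2 + 4 + 9) / 5 = 19/5 = 3.8
  mean(X_2) = (1 + 8 + 5 + 2 + 9) / 5 = 25/5 = 5
  x̄ = (3.8, 5),  deviation x̄ - mu_0 = (3.8, 5) - (4, 2) = (-0.2, 3).

Step 2 — sample covariance matrix, S[i,j] = (1/(n-1)) · Σ_k (x_{k,i} - mean_i) · (x_{k,j} - mean_j), divisor n-1 = 4:
  S[X_1,X_1] = ((-1.8)·(-1.8) + (-1.8)·(-1.8) + (-1.8)·(-1.8) + (0.2)·(0.2) + (5.2)·(5.2)) / 4 = 36.8/4 = 9.2
  S[X_1,X_2] = ((-1.8)·(-4) + (-1.8)·(3) + (-1.8)·(0) + (0.2)·(-3) + (5.2)·(4)) / 4 = 22/4 = 5.5
  S[X_2,X_2] = ((-4)·(-4) + (3)·(3) + (0)·(0) + (-3)·(-3) + (4)·(4)) / 4 = 50/4 = 12.5
  S = [[9.2, 5.5],
 [5.5, 12.5]].

Step 3 — invert S. det(S) = 9.2·12.5 - (5.5)² = 84.75.
  S^{-1} = (1/det) · [[d, -b], [-b, a]] = [[0.1475, -0.0649],
 [-0.0649, 0.1086]].

Step 4 — quadratic form (x̄ - mu_0)^T · S^{-1} · (x̄ - mu_0):
  S^{-1} · (x̄ - mu_0) = (-0.2242, 0.3386),
  (x̄ - mu_0)^T · [...] = (-0.2)·(-0.2242) + (3)·(0.3386) = 1.0608.

Step 5 — scale by n: T² = 5 · 1.0608 = 5.3038.

T² ≈ 5.3038


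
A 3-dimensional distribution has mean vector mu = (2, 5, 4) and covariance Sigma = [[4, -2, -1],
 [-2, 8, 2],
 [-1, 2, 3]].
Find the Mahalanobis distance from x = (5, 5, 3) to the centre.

Step 1 — centre the observation: (x - mu) = (3, 0, -1).

Step 2 — invert Sigma (cofactor / det for 3×3, or solve directly):
  Sigma^{-1} = [[0.2941, 0.0588, 0.0588],
 [0.0588, 0.1618, -0.0882],
 [0.0588, -0.0882, 0.4118]].

Step 3 — form the quadratic (x - mu)^T · Sigma^{-1} · (x - mu):
  Sigma^{-1} · (x - mu) = (0.8235, 0.2647, -0.2353).
  (x - mu)^T · [Sigma^{-1} · (x - mu)] = (3)·(0.8235) + (0)·(0.2647) + (-1)·(-0.2353) = 2.7059.

Step 4 — take square root: d = √(2.7059) ≈ 1.645.

d(x, mu) = √(2.7059) ≈ 1.645


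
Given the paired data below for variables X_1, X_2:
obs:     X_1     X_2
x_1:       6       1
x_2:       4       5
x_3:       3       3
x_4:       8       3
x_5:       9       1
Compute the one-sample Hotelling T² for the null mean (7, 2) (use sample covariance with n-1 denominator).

Step 1 — sample mean vector:
  mean(X_1) = (6 + 4 + 3 + 8 + 9) / 5 = 30/5 = 6
  mean(X_2) = (1 + 5 + 3 + 3 + 1) / 5 = 13/5 = 2.6
  x̄ = (6, 2.6),  deviation x̄ - mu_0 = (6, 2.6) - (7, 2) = (-1, 0.6).

Step 2 — sample covariance matrix, S[i,j] = (1/(n-1)) · Σ_k (x_{k,i} - mean_i) · (x_{k,j} - mean_j), divisor n-1 = 4:
  S[X_1,X_1] = ((0)·(0) + (-2)·(-2) + (-3)·(-3) + (2)·(2) + (3)·(3)) / 4 = 26/4 = 6.5
  S[X_1,X_2] = ((0)·(-1.6) + (-2)·(2.4) + (-3)·(0.4) + (2)·(0.4) + (3)·(-1.6)) / 4 = -10/4 = -2.5
  S[X_2,X_2] = ((-1.6)·(-1.6) + (2.4)·(2.4) + (0.4)·(0.4) + (0.4)·(0.4) + (-1.6)·(-1.6)) / 4 = 11.2/4 = 2.8
  S = [[6.5, -2.5],
 [-2.5, 2.8]].

Step 3 — invert S. det(S) = 6.5·2.8 - (-2.5)² = 11.95.
  S^{-1} = (1/det) · [[d, -b], [-b, a]] = [[0.2343, 0.2092],
 [0.2092, 0.5439]].

Step 4 — quadratic form (x̄ - mu_0)^T · S^{-1} · (x̄ - mu_0):
  S^{-1} · (x̄ - mu_0) = (-0.1088, 0.1172),
  (x̄ - mu_0)^T · [...] = (-1)·(-0.1088) + (0.6)·(0.1172) = 0.1791.

Step 5 — scale by n: T² = 5 · 0.1791 = 0.8954.

T² ≈ 0.8954


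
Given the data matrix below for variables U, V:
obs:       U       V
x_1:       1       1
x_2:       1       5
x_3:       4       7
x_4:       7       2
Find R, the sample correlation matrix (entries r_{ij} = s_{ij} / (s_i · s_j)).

Step 1 — column means:
  mean(U) = (1 + 1 + 4 + 7) / 4 = 13/4 = 3.25
  mean(V) = (1 + 5 + 7 + 2) / 4 = 15/4 = 3.75

Step 2 — sample variances and covariances s[i,j] = (1/(n-1)) · Σ_k (x_{k,i} - mean_i) · (x_{k,j} - mean_j), with n-1 = 3:
  s[U,U] = ((-2.25)·(-2.25) + (-2.25)·(-2.25) + (0.75)·(0.75) + (3.75)·(3.75)) / 3 = 24.75/3 = 8.25
  s[U,V] = ((-2.25)·(-2.75) + (-2.25)·(1.25) + (0.75)·(3.25) + (3.75)·(-1.75)) / 3 = -0.75/3 = -0.25
  s[V,V] = ((-2.75)·(-2.75) + (1.25)·(1.25) + (3.25)·(3.25) + (-1.75)·(-1.75)) / 3 = 22.75/3 = 7.5833
  Sample standard deviations s_i = √(s[i,i]):
  s(U) = √(8.25) = 2.8723
  s(V) = √(7.5833) = 2.7538

Step 3 — r_{ij} = s_{ij} / (s_i · s_j):
  r[U,U] = 1 (diagonal).
  r[U,V] = -0.25 / (2.8723 · 2.7538) = -0.25 / 7.9096 = -0.0316
  r[V,V] = 1 (diagonal).

R is symmetric with unit diagonal. Assembling:

R = [[1, -0.0316],
 [-0.0316, 1]]


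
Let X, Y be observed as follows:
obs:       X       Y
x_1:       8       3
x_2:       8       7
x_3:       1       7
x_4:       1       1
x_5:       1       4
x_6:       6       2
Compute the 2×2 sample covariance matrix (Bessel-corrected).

Step 1 — column means:
  mean(X) = (8 + 8 + 1 + 1 + 1 + 6) / 6 = 25/6 = 4.1667
  mean(Y) = (3 + 7 + 7 + 1 + 4 + 2) / 6 = 24/6 = 4

Step 2 — sample covariance S[i,j] = (1/(n-1)) · Σ_k (x_{k,i} - mean_i) · (x_{k,j} - mean_j), with n-1 = 5.
  S[X,X] = ((3.8333)·(3.8333) + (3.8333)·(3.8333) + (-3.1667)·(-3.1667) + (-3.1667)·(-3.1667) + (-3.1667)·(-3.1667) + (1.8333)·(1.8333)) / 5 = 62.8333/5 = 12.5667
  S[X,Y] = ((3.8333)·(-1) + (3.8333)·(3) + (-3.1667)·(3) + (-3.1667)·(-3) + (-3.1667)·(0) + (1.8333)·(-2)) / 5 = 4/5 = 0.8
  S[Y,Y] = ((-1)·(-1) + (3)·(3) + (3)·(3) + (-3)·(-3) + (0)·(0) + (-2)·(-2)) / 5 = 32/5 = 6.4

S is symmetric (S[j,i] = S[i,j]). Assembling:

S = [[12.5667, 0.8],
 [0.8, 6.4]]


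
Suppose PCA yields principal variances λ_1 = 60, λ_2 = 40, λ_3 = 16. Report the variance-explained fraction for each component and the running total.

Step 1 — total variance = trace(Sigma) = Σ λ_i = 60 + 40 + 16 = 116.

Step 2 — fraction explained by component i = λ_i / Σ λ:
  PC1: 60/116 = 0.5172
  PC2: 40/116 = 0.3448
  PC3: 16/116 = 0.1379

Step 3 — cumulative fraction after k components = (λ_1 + ... + λ_k) / Σ λ:
  k = 1: 60/116 = 0.5172
  k = 2: (60 + 40)/116 = 100/116 = 0.8621
  k = 3: (60 + 40 + 16)/116 = 116/116 = 1

Summary (fraction, with percent):

explained: PC1 0.5172 (51.72%), PC2 0.3448 (34.48%), PC3 0.1379 (13.79%);  cumulative: 0.5172, 0.8621, 1


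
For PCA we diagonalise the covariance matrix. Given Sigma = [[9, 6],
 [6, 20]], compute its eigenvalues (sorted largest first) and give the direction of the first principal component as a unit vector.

Step 1 — characteristic polynomial of 2×2 Sigma:
  det(Sigma - λI) = λ² - trace · λ + det = 0.
  trace = 9 + 20 = 29, det = 9·20 - (6)² = 144.
Step 2 — discriminant:
  Δ = trace² - 4·det = 841 - 576 = 265.
Step 3 — eigenvalues:
  λ = (trace ± √Δ)/2 = (29 ± 16.2788)/2,
  λ_1 = 22.6394,  λ_2 = 6.3606.

Step 4 — unit eigenvector for λ_1: solve (Sigma - λ_1 I)v = 0. First row:
  (9 - 22.6394)·v_x + (6)·v_y = 0, i.e. (-13.6394)·v_x + (6)·v_y = 0,
  so v ∝ (b, λ_1 - a) = (6, 13.6394) = u.
  ||u|| = √((6)² + (13.6394)²) = √(222.0335) ≈ 14.9008,
  v_1 = u/||u|| ≈ (0.4027, 0.9153) (||v_1|| = 1).

λ_1 = 22.6394,  λ_2 = 6.3606;  v_1 ≈ (0.4027, 0.9153)


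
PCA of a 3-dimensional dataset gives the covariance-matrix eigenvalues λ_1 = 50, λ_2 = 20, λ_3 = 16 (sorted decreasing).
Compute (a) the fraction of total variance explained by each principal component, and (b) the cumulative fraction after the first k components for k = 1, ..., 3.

Step 1 — total variance = trace(Sigma) = Σ λ_i = 50 + 20 + 16 = 86.

Step 2 — fraction explained by component i = λ_i / Σ λ:
  PC1: 50/86 = 0.5814
  PC2: 20/86 = 0.2326
  PC3: 16/86 = 0.186

Step 3 — cumulative fraction after k components = (λ_1 + ... + λ_k) / Σ λ:
  k = 1: 50/86 = 0.5814
  k = 2: (50 + 20)/86 = 70/86 = 0.814
  k = 3: (50 + 20 + 16)/86 = 86/86 = 1

Summary (fraction, with percent):

explained: PC1 0.5814 (58.14%), PC2 0.2326 (23.26%), PC3 0.186 (18.6%);  cumulative: 0.5814, 0.814, 1


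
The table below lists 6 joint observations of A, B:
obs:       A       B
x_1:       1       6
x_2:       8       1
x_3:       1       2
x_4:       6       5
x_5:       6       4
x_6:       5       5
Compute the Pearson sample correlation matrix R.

Step 1 — column means:
  mean(A) = (1 + 8 + 1 + 6 + 6 + 5) / 6 = 27/6 = 4.5
  mean(B) = (6 + 1 + 2 + 5 + 4 + 5) / 6 = 23/6 = 3.8333

Step 2 — sample variances and covariances s[i,j] = (1/(n-1)) · Σ_k (x_{k,i} - mean_i) · (x_{k,j} - mean_j), with n-1 = 5:
  s[A,A] = ((-3.5)·(-3.5) + (3.5)·(3.5) + (-3.5)·(-3.5) + (1.5)·(1.5) + (1.5)·(1.5) + (0.5)·(0.5)) / 5 = 41.5/5 = 8.3
  s[A,B] = ((-3.5)·(2.1667) + (3.5)·(-2.8333) + (-3.5)·(-1.8333) + (1.5)·(1.1667) + (1.5)·(0.1667) + (0.5)·(1.1667)) / 5 = -8.5/5 = -1.7
  s[B,B] = ((2.1667)·(2.1667) + (-2.8333)·(-2.8333) + (-1.8333)·(-1.8333) + (1.1667)·(1.1667) + (0.1667)·(0.1667) + (1.1667)·(1.1667)) / 5 = 18.8333/5 = 3.7667
  Sample standard deviations s_i = √(s[i,i]):
  s(A) = √(8.3) = 2.881
  s(B) = √(3.7667) = 1.9408

Step 3 — r_{ij} = s_{ij} / (s_i · s_j):
  r[A,A] = 1 (diagonal).
  r[A,B] = -1.7 / (2.881 · 1.9408) = -1.7 / 5.5914 = -0.304
  r[B,B] = 1 (diagonal).

R is symmetric with unit diagonal. Assembling:

R = [[1, -0.304],
 [-0.304, 1]]


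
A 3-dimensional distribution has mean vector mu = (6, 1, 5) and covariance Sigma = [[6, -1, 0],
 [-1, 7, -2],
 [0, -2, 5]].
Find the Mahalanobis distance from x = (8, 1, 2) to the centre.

Step 1 — centre the observation: (x - mu) = (2, 0, -3).

Step 2 — invert Sigma (cofactor / det for 3×3, or solve directly):
  Sigma^{-1} = [[0.1713, 0.0276, 0.011],
 [0.0276, 0.1657, 0.0663],
 [0.011, 0.0663, 0.2265]].

Step 3 — form the quadratic (x - mu)^T · Sigma^{-1} · (x - mu):
  Sigma^{-1} · (x - mu) = (0.3094, -0.1436, -0.6575).
  (x - mu)^T · [Sigma^{-1} · (x - mu)] = (2)·(0.3094) + (0)·(-0.1436) + (-3)·(-0.6575) = 2.5912.

Step 4 — take square root: d = √(2.5912) ≈ 1.6097.

d(x, mu) = √(2.5912) ≈ 1.6097


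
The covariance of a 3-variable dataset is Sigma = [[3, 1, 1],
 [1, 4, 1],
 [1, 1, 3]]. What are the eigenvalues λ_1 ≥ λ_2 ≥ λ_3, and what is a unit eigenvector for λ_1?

Step 1 — characteristic polynomial p(λ) = det(λI - Sigma) = λ³ - tr·λ² + c_1·λ - det, where tr = trace, c_1 = sum of the principal 2×2 minors, det = det(Sigma):
  tr = 3 + 4 + 3 = 10,
  c_1 = (3·4 - (1)²) + (3·3 - (1)²) + (4·3 - (1)²) = 11 + 8 + 11 = 30,
  det = 3·(4·3 - (1)²) - (1)·((1)·3 - (1)·(1)) + (1)·((1)·(1) - 4·(1)) = 3·(11) - (1)·(2) + (1)·(-3) = 28.
  So p(λ) = λ³ - 10λ² + 30λ - 28.
Step 2 — look for an integer root (rational root theorem: any rational root is an integer divisor of 28). Testing λ = 2:
  p(2) = 8 - 40 + 60 - 28 = 0  ✓
  Dividing out (λ - 2): p(λ) = (λ - 2)(λ² - 8λ + 14).
Step 3 — remaining eigenvalues from the quadratic λ² - 8λ + 14 = 0:
  Δ = 8² - 4·14 = 64 - 56 = 8,  λ = (8 ± √8)/2 = (8 ± 2.8284)/2 ≈ 5.4142 or 2.5858.
  Sorted: λ_1 = 5.4142,  λ_2 = 2.5858,  λ_3 = 2  (check: sum = 10 = tr ✓).

Step 4 — unit eigenvector for λ_1 ≈ 5.4142: v spans the null space of (Sigma - λ_1 I), whose rows are
  r_1 = (-2.4142, 1, 1),  r_2 = (1, -1.4142, 1),  r_3 = (1, 1, -2.4142).
  v is orthogonal to every row, so take v ∝ r_1 × r_2 = ((1)·(1) - (1)·(-1.4142), (1)·(1) - (-2.4142)·(1), (-2.4142)·(-1.4142) - (1)·(1)) ≈ (2.4142, 3.4142, 2.4142).
  Let u = (2.4142, 3.4142, 2.4142).
  ||u|| = √((2.4142)² + (3.4142)² + (2.4142)²) = √(23.3137) ≈ 4.8284,  v_1 = u/||u|| ≈ (0.5, 0.7071, 0.5) (||v_1|| = 1).

λ_1 = 5.4142,  λ_2 = 2.5858,  λ_3 = 2;  v_1 ≈ (0.5, 0.7071, 0.5)


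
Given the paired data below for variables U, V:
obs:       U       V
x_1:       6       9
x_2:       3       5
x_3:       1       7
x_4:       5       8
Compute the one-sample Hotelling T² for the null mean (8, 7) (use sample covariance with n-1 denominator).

Step 1 — sample mean vector:
  mean(U) = (6 + 3 + 1 + 5) / 4 = 15/4 = 3.75
  mean(V) = (9 + 5 + 7 + 8) / 4 = 29/4 = 7.25
  x̄ = (3.75, 7.25),  deviation x̄ - mu_0 = (3.75, 7.25) - (8, 7) = (-4.25, 0.25).

Step 2 — sample covariance matrix, S[i,j] = (1/(n-1)) · Σ_k (x_{k,i} - mean_i) · (x_{k,j} - mean_j), divisor n-1 = 3:
  S[U,U] = ((2.25)·(2.25) + (-0.75)·(-0.75) + (-2.75)·(-2.75) + (1.25)·(1.25)) / 3 = 14.75/3 = 4.9167
  S[U,V] = ((2.25)·(1.75) + (-0.75)·(-2.25) + (-2.75)·(-0.25) + (1.25)·(0.75)) / 3 = 7.25/3 = 2.4167
  S[V,V] = ((1.75)·(1.75) + (-2.25)·(-2.25) + (-0.25)·(-0.25) + (0.75)·(0.75)) / 3 = 8.75/3 = 2.9167
  S = [[4.9167, 2.4167],
 [2.4167, 2.9167]].

Step 3 — invert S. det(S) = 4.9167·2.9167 - (2.4167)² = 8.5.
  S^{-1} = (1/det) · [[d, -b], [-b, a]] = [[0.3431, -0.2843],
 [-0.2843, 0.5784]].

Step 4 — quadratic form (x̄ - mu_0)^T · S^{-1} · (x̄ - mu_0):
  S^{-1} · (x̄ - mu_0) = (-1.5294, 1.3529),
  (x̄ - mu_0)^T · [...] = (-4.25)·(-1.5294) + (0.25)·(1.3529) = 6.8382.

Step 5 — scale by n: T² = 4 · 6.8382 = 27.3529.

T² ≈ 27.3529


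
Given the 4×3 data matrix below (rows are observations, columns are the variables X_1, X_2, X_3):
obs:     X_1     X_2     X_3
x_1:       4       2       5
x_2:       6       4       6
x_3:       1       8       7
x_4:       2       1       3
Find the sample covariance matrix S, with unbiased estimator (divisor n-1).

Step 1 — column means:
  mean(X_1) = (4 + 6 + 1 + 2) / 4 = 13/4 = 3.25
  mean(X_2) = (2 + 4 + 8 + 1) / 4 = 15/4 = 3.75
  mean(X_3) = (5 + 6 + 7 + 3) / 4 = 21/4 = 5.25

Step 2 — sample covariance S[i,j] = (1/(n-1)) · Σ_k (x_{k,i} - mean_i) · (x_{k,j} - mean_j), with n-1 = 3.
  S[X_1,X_1] = ((0.75)·(0.75) + (2.75)·(2.75) + (-2.25)·(-2.25) + (-1.25)·(-1.25)) / 3 = 14.75/3 = 4.9167
  S[X_1,X_2] = ((0.75)·(-1.75) + (2.75)·(0.25) + (-2.25)·(4.25) + (-1.25)·(-2.75)) / 3 = -6.75/3 = -2.25
  S[X_1,X_3] = ((0.75)·(-0.25) + (2.75)·(0.75) + (-2.25)·(1.75) + (-1.25)·(-2.25)) / 3 = 0.75/3 = 0.25
  S[X_2,X_2] = ((-1.75)·(-1.75) + (0.25)·(0.25) + (4.25)·(4.25) + (-2.75)·(-2.75)) / 3 = 28.75/3 = 9.5833
  S[X_2,X_3] = ((-1.75)·(-0.25) + (0.25)·(0.75) + (4.25)·(1.75) + (-2.75)·(-2.25)) / 3 = 14.25/3 = 4.75
  S[X_3,X_3] = ((-0.25)·(-0.25) + (0.75)·(0.75) + (1.75)·(1.75) + (-2.25)·(-2.25)) / 3 = 8.75/3 = 2.9167

S is symmetric (S[j,i] = S[i,j]). Assembling:

S = [[4.9167, -2.25, 0.25],
 [-2.25, 9.5833, 4.75],
 [0.25, 4.75, 2.9167]]


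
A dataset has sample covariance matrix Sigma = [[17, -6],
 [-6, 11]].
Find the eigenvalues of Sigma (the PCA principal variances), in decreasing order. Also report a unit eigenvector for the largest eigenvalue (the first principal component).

Step 1 — characteristic polynomial of 2×2 Sigma:
  det(Sigma - λI) = λ² - trace · λ + det = 0.
  trace = 17 + 11 = 28, det = 17·11 - (-6)² = 151.
Step 2 — discriminant:
  Δ = trace² - 4·det = 784 - 604 = 180.
Step 3 — eigenvalues:
  λ = (trace ± √Δ)/2 = (28 ± 13.4164)/2,
  λ_1 = 20.7082,  λ_2 = 7.2918.

Step 4 — unit eigenvector for λ_1: solve (Sigma - λ_1 I)v = 0. First row:
  (17 - 20.7082)·v_x + (-6)·v_y = 0, i.e. (-3.7082)·v_x + (-6)·v_y = 0,
  so v ∝ (b, λ_1 - a) = (-6, 3.7082); multiply by -1 so the first entry is positive: u = (6, -3.7082).
  ||u|| = √((6)² + (-3.7082)²) = √(49.7508) ≈ 7.0534,
  v_1 = u/||u|| ≈ (0.8507, -0.5257) (||v_1|| = 1).

λ_1 = 20.7082,  λ_2 = 7.2918;  v_1 ≈ (0.8507, -0.5257)


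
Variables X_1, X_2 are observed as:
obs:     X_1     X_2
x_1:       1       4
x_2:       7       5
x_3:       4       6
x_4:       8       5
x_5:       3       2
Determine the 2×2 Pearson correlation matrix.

Step 1 — column means:
  mean(X_1) = (1 + 7 + 4 + 8 + 3) / 5 = 23/5 = 4.6
  mean(X_2) = (4 + 5 + 6 + 5 + 2) / 5 = 22/5 = 4.4

Step 2 — sample variances and covariances s[i,j] = (1/(n-1)) · Σ_k (x_{k,i} - mean_i) · (x_{k,j} - mean_j), with n-1 = 4:
  s[X_1,X_1] = ((-3.6)·(-3.6) + (2.4)·(2.4) + (-0.6)·(-0.6) + (3.4)·(3.4) + (-1.6)·(-1.6)) / 4 = 33.2/4 = 8.3
  s[X_1,X_2] = ((-3.6)·(-0.4) + (2.4)·(0.6) + (-0.6)·(1.6) + (3.4)·(0.6) + (-1.6)·(-2.4)) / 4 = 7.8/4 = 1.95
  s[X_2,X_2] = ((-0.4)·(-0.4) + (0.6)·(0.6) + (1.6)·(1.6) + (0.6)·(0.6) + (-2.4)·(-2.4)) / 4 = 9.2/4 = 2.3
  Sample standard deviations s_i = √(s[i,i]):
  s(X_1) = √(8.3) = 2.881
  s(X_2) = √(2.3) = 1.5166

Step 3 — r_{ij} = s_{ij} / (s_i · s_j):
  r[X_1,X_1] = 1 (diagonal).
  r[X_1,X_2] = 1.95 / (2.881 · 1.5166) = 1.95 / 4.3692 = 0.4463
  r[X_2,X_2] = 1 (diagonal).

R is symmetric with unit diagonal. Assembling:

R = [[1, 0.4463],
 [0.4463, 1]]


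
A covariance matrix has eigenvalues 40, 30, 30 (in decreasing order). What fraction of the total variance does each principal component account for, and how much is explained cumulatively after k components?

Step 1 — total variance = trace(Sigma) = Σ λ_i = 40 + 30 + 30 = 100.

Step 2 — fraction explained by component i = λ_i / Σ λ:
  PC1: 40/100 = 0.4
  PC2: 30/100 = 0.3
  PC3: 30/100 = 0.3

Step 3 — cumulative fraction after k components = (λ_1 + ... + λ_k) / Σ λ:
  k = 1: 40/100 = 0.4
  k = 2: (40 + 30)/100 = 70/100 = 0.7
  k = 3: (40 + 30 + 30)/100 = 100/100 = 1

Summary (fraction, with percent):

explained: PC1 0.4 (40%), PC2 0.3 (30%), PC3 0.3 (30%);  cumulative: 0.4, 0.7, 1


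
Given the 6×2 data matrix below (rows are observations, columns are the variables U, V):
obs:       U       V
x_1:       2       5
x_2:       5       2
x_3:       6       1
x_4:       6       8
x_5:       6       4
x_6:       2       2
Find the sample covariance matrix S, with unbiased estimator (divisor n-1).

Step 1 — column means:
  mean(U) = (2 + 5 + 6 + 6 + 6 + 2) / 6 = 27/6 = 4.5
  mean(V) = (5 + 2 + 1 + 8 + 4 + 2) / 6 = 22/6 = 3.6667

Step 2 — sample covariance S[i,j] = (1/(n-1)) · Σ_k (x_{k,i} - mean_i) · (x_{k,j} - mean_j), with n-1 = 5.
  S[U,U] = ((-2.5)·(-2.5) + (0.5)·(0.5) + (1.5)·(1.5) + (1.5)·(1.5) + (1.5)·(1.5) + (-2.5)·(-2.5)) / 5 = 19.5/5 = 3.9
  S[U,V] = ((-2.5)·(1.3333) + (0.5)·(-1.6667) + (1.5)·(-2.6667) + (1.5)·(4.3333) + (1.5)·(0.3333) + (-2.5)·(-1.6667)) / 5 = 3/5 = 0.6
  S[V,V] = ((1.3333)·(1.3333) + (-1.6667)·(-1.6667) + (-2.6667)·(-2.6667) + (4.3333)·(4.3333) + (0.3333)·(0.3333) + (-1.6667)·(-1.6667)) / 5 = 33.3333/5 = 6.6667

S is symmetric (S[j,i] = S[i,j]). Assembling:

S = [[3.9, 0.6],
 [0.6, 6.6667]]


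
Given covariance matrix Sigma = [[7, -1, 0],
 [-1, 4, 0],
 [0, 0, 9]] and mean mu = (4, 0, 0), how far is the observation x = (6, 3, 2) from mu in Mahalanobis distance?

Step 1 — centre the observation: (x - mu) = (2, 3, 2).

Step 2 — invert Sigma (cofactor / det for 3×3, or solve directly):
  Sigma^{-1} = [[0.1481, 0.037, 0],
 [0.037, 0.2593, 0],
 [0, 0, 0.1111]].

Step 3 — form the quadratic (x - mu)^T · Sigma^{-1} · (x - mu):
  Sigma^{-1} · (x - mu) = (0.4074, 0.8519, 0.2222).
  (x - mu)^T · [Sigma^{-1} · (x - mu)] = (2)·(0.4074) + (3)·(0.8519) + (2)·(0.2222) = 3.8148.

Step 4 — take square root: d = √(3.8148) ≈ 1.9532.

d(x, mu) = √(3.8148) ≈ 1.9532


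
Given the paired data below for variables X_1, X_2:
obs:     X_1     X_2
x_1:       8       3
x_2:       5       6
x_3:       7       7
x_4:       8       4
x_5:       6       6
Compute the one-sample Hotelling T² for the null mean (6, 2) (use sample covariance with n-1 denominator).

Step 1 — sample mean vector:
  mean(X_1) = (8 + 5 + 7 + 8 + 6) / 5 = 34/5 = 6.8
  mean(X_2) = (3 + 6 + 7 + 4 + 6) / 5 = 26/5 = 5.2
  x̄ = (6.8, 5.2),  deviation x̄ - mu_0 = (6.8, 5.2) - (6, 2) = (0.8, 3.2).

Step 2 — sample covariance matrix, S[i,j] = (1/(n-1)) · Σ_k (x_{k,i} - mean_i) · (x_{k,j} - mean_j), divisor n-1 = 4:
  S[X_1,X_1] = ((1.2)·(1.2) + (-1.8)·(-1.8) + (0.2)·(0.2) + (1.2)·(1.2) + (-0.8)·(-0.8)) / 4 = 6.8/4 = 1.7
  S[X_1,X_2] = ((1.2)·(-2.2) + (-1.8)·(0.8) + (0.2)·(1.8) + (1.2)·(-1.2) + (-0.8)·(0.8)) / 4 = -5.8/4 = -1.45
  S[X_2,X_2] = ((-2.2)·(-2.2) + (0.8)·(0.8) + (1.8)·(1.8) + (-1.2)·(-1.2) + (0.8)·(0.8)) / 4 = 10.8/4 = 2.7
  S = [[1.7, -1.45],
 [-1.45, 2.7]].

Step 3 — invert S. det(S) = 1.7·2.7 - (-1.45)² = 2.4875.
  S^{-1} = (1/det) · [[d, -b], [-b, a]] = [[1.0854, 0.5829],
 [0.5829, 0.6834]].

Step 4 — quadratic form (x̄ - mu_0)^T · S^{-1} · (x̄ - mu_0):
  S^{-1} · (x̄ - mu_0) = (2.7337, 2.6533),
  (x̄ - mu_0)^T · [...] = (0.8)·(2.7337) + (3.2)·(2.6533) = 10.6774.

Step 5 — scale by n: T² = 5 · 10.6774 = 53.3869.

T² ≈ 53.3869


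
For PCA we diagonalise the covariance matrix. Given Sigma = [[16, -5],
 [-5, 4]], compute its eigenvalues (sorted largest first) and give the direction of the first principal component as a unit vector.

Step 1 — characteristic polynomial of 2×2 Sigma:
  det(Sigma - λI) = λ² - trace · λ + det = 0.
  trace = 16 + 4 = 20, det = 16·4 - (-5)² = 39.
Step 2 — discriminant:
  Δ = trace² - 4·det = 400 - 156 = 244.
Step 3 — eigenvalues:
  λ = (trace ± √Δ)/2 = (20 ± 15.6205)/2,
  λ_1 = 17.8102,  λ_2 = 2.1898.

Step 4 — unit eigenvector for λ_1: solve (Sigma - λ_1 I)v = 0. First row:
  (16 - 17.8102)·v_x + (-5)·v_y = 0, i.e. (-1.8102)·v_x + (-5)·v_y = 0,
  so v ∝ (b, λ_1 - a) = (-5, 1.8102); multiply by -1 so the first entry is positive: u = (5, -1.8102).
  ||u|| = √((5)² + (-1.8102)²) = √(28.277) ≈ 5.3176,
  v_1 = u/||u|| ≈ (0.9403, -0.3404) (||v_1|| = 1).

λ_1 = 17.8102,  λ_2 = 2.1898;  v_1 ≈ (0.9403, -0.3404)


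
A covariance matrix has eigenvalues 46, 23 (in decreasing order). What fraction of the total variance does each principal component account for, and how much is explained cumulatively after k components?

Step 1 — total variance = trace(Sigma) = Σ λ_i = 46 + 23 = 69.

Step 2 — fraction explained by component i = λ_i / Σ λ:
  PC1: 46/69 = 0.6667
  PC2: 23/69 = 0.3333

Step 3 — cumulative fraction after k components = (λ_1 + ... + λ_k) / Σ λ:
  k = 1: 46/69 = 0.6667
  k = 2: (46 + 23)/69 = 69/69 = 1

Summary (fraction, with percent):

explained: PC1 0.6667 (66.67%), PC2 0.3333 (33.33%);  cumulative: 0.6667, 1


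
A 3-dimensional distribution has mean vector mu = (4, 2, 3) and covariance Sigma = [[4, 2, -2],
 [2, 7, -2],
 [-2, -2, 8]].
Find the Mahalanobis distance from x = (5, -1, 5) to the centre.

Step 1 — centre the observation: (x - mu) = (1, -3, 2).

Step 2 — invert Sigma (cofactor / det for 3×3, or solve directly):
  Sigma^{-1} = [[0.3171, -0.0732, 0.061],
 [-0.0732, 0.1707, 0.0244],
 [0.061, 0.0244, 0.1463]].

Step 3 — form the quadratic (x - mu)^T · Sigma^{-1} · (x - mu):
  Sigma^{-1} · (x - mu) = (0.6585, -0.5366, 0.2805).
  (x - mu)^T · [Sigma^{-1} · (x - mu)] = (1)·(0.6585) + (-3)·(-0.5366) + (2)·(0.2805) = 2.8293.

Step 4 — take square root: d = √(2.8293) ≈ 1.682.

d(x, mu) = √(2.8293) ≈ 1.682


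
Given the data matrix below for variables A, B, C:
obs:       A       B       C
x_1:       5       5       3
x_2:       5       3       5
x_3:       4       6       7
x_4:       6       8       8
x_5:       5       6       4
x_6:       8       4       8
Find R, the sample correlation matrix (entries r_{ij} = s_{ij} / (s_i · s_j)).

Step 1 — column means:
  mean(A) = (5 + 5 + 4 + 6 + 5 + 8) / 6 = 33/6 = 5.5
  mean(B) = (5 + 3 + 6 + 8 + 6 + 4) / 6 = 32/6 = 5.3333
  mean(C) = (3 + 5 + 7 + 8 + 4 + 8) / 6 = 35/6 = 5.8333

Step 2 — sample variances and covariances s[i,j] = (1/(n-1)) · Σ_k (x_{k,i} - mean_i) · (x_{k,j} - mean_j), with n-1 = 5:
  s[A,A] = ((-0.5)·(-0.5) + (-0.5)·(-0.5) + (-1.5)·(-1.5) + (0.5)·(0.5) + (-0.5)·(-0.5) + (2.5)·(2.5)) / 5 = 9.5/5 = 1.9
  s[A,B] = ((-0.5)·(-0.3333) + (-0.5)·(-2.3333) + (-1.5)·(0.6667) + (0.5)·(2.6667) + (-0.5)·(0.6667) + (2.5)·(-1.3333)) / 5 = -2/5 = -0.4
  s[A,C] = ((-0.5)·(-2.8333) + (-0.5)·(-0.8333) + (-1.5)·(1.1667) + (0.5)·(2.1667) + (-0.5)·(-1.8333) + (2.5)·(2.1667)) / 5 = 7.5/5 = 1.5
  s[B,B] = ((-0.3333)·(-0.3333) + (-2.3333)·(-2.3333) + (0.6667)·(0.6667) + (2.6667)·(2.6667) + (0.6667)·(0.6667) + (-1.3333)·(-1.3333)) / 5 = 15.3333/5 = 3.0667
  s[B,C] = ((-0.3333)·(-2.8333) + (-2.3333)·(-0.8333) + (0.6667)·(1.1667) + (2.6667)·(2.1667) + (0.6667)·(-1.8333) + (-1.3333)·(2.1667)) / 5 = 5.3333/5 = 1.0667
  s[C,C] = ((-2.8333)·(-2.8333) + (-0.8333)·(-0.8333) + (1.1667)·(1.1667) + (2.1667)·(2.1667) + (-1.8333)·(-1.8333) + (2.1667)·(2.1667)) / 5 = 22.8333/5 = 4.5667
  Sample standard deviations s_i = √(s[i,i]):
  s(A) = √(1.9) = 1.3784
  s(B) = √(3.0667) = 1.7512
  s(C) = √(4.5667) = 2.137

Step 3 — r_{ij} = s_{ij} / (s_i · s_j):
  r[A,A] = 1 (diagonal).
  r[A,B] = -0.4 / (1.3784 · 1.7512) = -0.4 / 2.4138 = -0.1657
  r[A,C] = 1.5 / (1.3784 · 2.137) = 1.5 / 2.9456 = 0.5092
  r[B,B] = 1 (diagonal).
  r[B,C] = 1.0667 / (1.7512 · 2.137) = 1.0667 / 3.7423 = 0.285
  r[C,C] = 1 (diagonal).

R is symmetric with unit diagonal. Assembling:

R = [[1, -0.1657, 0.5092],
 [-0.1657, 1, 0.285],
 [0.5092, 0.285, 1]]


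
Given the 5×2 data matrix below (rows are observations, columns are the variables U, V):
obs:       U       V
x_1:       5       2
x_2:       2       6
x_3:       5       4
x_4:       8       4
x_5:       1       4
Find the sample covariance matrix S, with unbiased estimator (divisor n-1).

Step 1 — column means:
  mean(U) = (5 + 2 + 5 + 8 + 1) / 5 = 21/5 = 4.2
  mean(V) = (2 + 6 + 4 + 4 + 4) / 5 = 20/5 = 4

Step 2 — sample covariance S[i,j] = (1/(n-1)) · Σ_k (x_{k,i} - mean_i) · (x_{k,j} - mean_j), with n-1 = 4.
  S[U,U] = ((0.8)·(0.8) + (-2.2)·(-2.2) + (0.8)·(0.8) + (3.8)·(3.8) + (-3.2)·(-3.2)) / 4 = 30.8/4 = 7.7
  S[U,V] = ((0.8)·(-2) + (-2.2)·(2) + (0.8)·(0) + (3.8)·(0) + (-3.2)·(0)) / 4 = -6/4 = -1.5
  S[V,V] = ((-2)·(-2) + (2)·(2) + (0)·(0) + (0)·(0) + (0)·(0)) / 4 = 8/4 = 2

S is symmetric (S[j,i] = S[i,j]). Assembling:

S = [[7.7, -1.5],
 [-1.5, 2]]


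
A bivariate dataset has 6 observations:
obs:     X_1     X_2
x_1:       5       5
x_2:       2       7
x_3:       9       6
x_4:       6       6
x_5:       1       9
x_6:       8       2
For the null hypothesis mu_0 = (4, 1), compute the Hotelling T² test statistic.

Step 1 — sample mean vector:
  mean(X_1) = (5 + 2 + 9 + 6 + 1 + 8) / 6 = 31/6 = 5.1667
  mean(X_2) = (5 + 7 + 6 + 6 + 9 + 2) / 6 = 35/6 = 5.8333
  x̄ = (5.1667, 5.8333),  deviation x̄ - mu_0 = (5.1667, 5.8333) - (4, 1) = (1.1667, 4.8333).

Step 2 — sample covariance matrix, S[i,j] = (1/(n-1)) · Σ_k (x_{k,i} - mean_i) · (x_{k,j} - mean_j), divisor n-1 = 5:
  S[X_1,X_1] = ((-0.1667)·(-0.1667) + (-3.1667)·(-3.1667) + (3.8333)·(3.8333) + (0.8333)·(0.8333) + (-4.1667)·(-4.1667) + (2.8333)·(2.8333)) / 5 = 50.8333/5 = 10.1667
  S[X_1,X_2] = ((-0.1667)·(-0.8333) + (-3.1667)·(1.1667) + (3.8333)·(0.1667) + (0.8333)·(0.1667) + (-4.1667)·(3.1667) + (2.8333)·(-3.8333)) / 5 = -26.8333/5 = -5.3667
  S[X_2,X_2] = ((-0.8333)·(-0.8333) + (1.1667)·(1.1667) + (0.1667)·(0.1667) + (0.1667)·(0.1667) + (3.1667)·(3.1667) + (-3.8333)·(-3.8333)) / 5 = 26.8333/5 = 5.3667
  S = [[10.1667, -5.3667],
 [-5.3667, 5.3667]].

Step 3 — invert S. det(S) = 10.1667·5.3667 - (-5.3667)² = 25.76.
  S^{-1} = (1/det) · [[d, -b], [-b, a]] = [[0.2083, 0.2083],
 [0.2083, 0.3947]].

Step 4 — quadratic form (x̄ - mu_0)^T · S^{-1} · (x̄ - mu_0):
  S^{-1} · (x̄ - mu_0) = (1.25, 2.1506),
  (x̄ - mu_0)^T · [...] = (1.1667)·(1.25) + (4.8333)·(2.1506) = 11.853.

Step 5 — scale by n: T² = 6 · 11.853 = 71.118.

T² ≈ 71.118


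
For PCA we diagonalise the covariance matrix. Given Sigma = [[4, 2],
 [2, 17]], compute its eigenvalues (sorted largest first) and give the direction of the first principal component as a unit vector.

Step 1 — characteristic polynomial of 2×2 Sigma:
  det(Sigma - λI) = λ² - trace · λ + det = 0.
  trace = 4 + 17 = 21, det = 4·17 - (2)² = 64.
Step 2 — discriminant:
  Δ = trace² - 4·det = 441 - 256 = 185.
Step 3 — eigenvalues:
  λ = (trace ± √Δ)/2 = (21 ± 13.6015)/2,
  λ_1 = 17.3007,  λ_2 = 3.6993.

Step 4 — unit eigenvector for λ_1: solve (Sigma - λ_1 I)v = 0. First row:
  (4 - 17.3007)·v_x + (2)·v_y = 0, i.e. (-13.3007)·v_x + (2)·v_y = 0,
  so v ∝ (b, λ_1 - a) = (2, 13.3007) = u.
  ||u|| = √((2)² + (13.3007)²) = √(180.9096) ≈ 13.4503,
  v_1 = u/||u|| ≈ (0.1487, 0.9889) (||v_1|| = 1).

λ_1 = 17.3007,  λ_2 = 3.6993;  v_1 ≈ (0.1487, 0.9889)


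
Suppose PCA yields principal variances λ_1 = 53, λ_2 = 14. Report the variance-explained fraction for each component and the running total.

Step 1 — total variance = trace(Sigma) = Σ λ_i = 53 + 14 = 67.

Step 2 — fraction explained by component i = λ_i / Σ λ:
  PC1: 53/67 = 0.791
  PC2: 14/67 = 0.209

Step 3 — cumulative fraction after k components = (λ_1 + ... + λ_k) / Σ λ:
  k = 1: 53/67 = 0.791
  k = 2: (53 + 14)/67 = 67/67 = 1

Summary (fraction, with percent):

explained: PC1 0.791 (79.1%), PC2 0.209 (20.9%);  cumulative: 0.791, 1


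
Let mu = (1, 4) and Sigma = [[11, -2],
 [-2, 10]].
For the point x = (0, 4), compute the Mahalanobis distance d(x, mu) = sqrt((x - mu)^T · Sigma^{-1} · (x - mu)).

Step 1 — centre the observation: (x - mu) = (-1, 0).

Step 2 — invert Sigma. det(Sigma) = 11·10 - (-2)² = 106.
  Sigma^{-1} = (1/det) · [[d, -b], [-b, a]] = [[0.0943, 0.0189],
 [0.0189, 0.1038]].

Step 3 — form the quadratic (x - mu)^T · Sigma^{-1} · (x - mu):
  Sigma^{-1} · (x - mu) = (-0.0943, -0.0189).
  (x - mu)^T · [Sigma^{-1} · (x - mu)] = (-1)·(-0.0943) + (0)·(-0.0189) = 0.0943.

Step 4 — take square root: d = √(0.0943) ≈ 0.3071.

d(x, mu) = √(0.0943) ≈ 0.3071


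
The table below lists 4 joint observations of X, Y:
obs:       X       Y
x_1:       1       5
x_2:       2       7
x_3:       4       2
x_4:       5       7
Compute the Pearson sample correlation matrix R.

Step 1 — column means:
  mean(X) = (1 + 2 + 4 + 5) / 4 = 12/4 = 3
  mean(Y) = (5 + 7 + 2 + 7) / 4 = 21/4 = 5.25

Step 2 — sample variances and covariances s[i,j] = (1/(n-1)) · Σ_k (x_{k,i} - mean_i) · (x_{k,j} - mean_j), with n-1 = 3:
  s[X,X] = ((-2)·(-2) + (-1)·(-1) + (1)·(1) + (2)·(2)) / 3 = 10/3 = 3.3333
  s[X,Y] = ((-2)·(-0.25) + (-1)·(1.75) + (1)·(-3.25) + (2)·(1.75)) / 3 = -1/3 = -0.3333
  s[Y,Y] = ((-0.25)·(-0.25) + (1.75)·(1.75) + (-3.25)·(-3.25) + (1.75)·(1.75)) / 3 = 16.75/3 = 5.5833
  Sample standard deviations s_i = √(s[i,i]):
  s(X) = √(3.3333) = 1.8257
  s(Y) = √(5.5833) = 2.3629

Step 3 — r_{ij} = s_{ij} / (s_i · s_j):
  r[X,X] = 1 (diagonal).
  r[X,Y] = -0.3333 / (1.8257 · 2.3629) = -0.3333 / 4.3141 = -0.0773
  r[Y,Y] = 1 (diagonal).

R is symmetric with unit diagonal. Assembling:

R = [[1, -0.0773],
 [-0.0773, 1]]


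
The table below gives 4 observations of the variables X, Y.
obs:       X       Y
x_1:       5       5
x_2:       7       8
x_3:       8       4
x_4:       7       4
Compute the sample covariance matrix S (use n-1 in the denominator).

Step 1 — column means:
  mean(X) = (5 + 7 + 8 + 7) / 4 = 27/4 = 6.75
  mean(Y) = (5 + 8 + 4 + 4) / 4 = 21/4 = 5.25

Step 2 — sample covariance S[i,j] = (1/(n-1)) · Σ_k (x_{k,i} - mean_i) · (x_{k,j} - mean_j), with n-1 = 3.
  S[X,X] = ((-1.75)·(-1.75) + (0.25)·(0.25) + (1.25)·(1.25) + (0.25)·(0.25)) / 3 = 4.75/3 = 1.5833
  S[X,Y] = ((-1.75)·(-0.25) + (0.25)·(2.75) + (1.25)·(-1.25) + (0.25)·(-1.25)) / 3 = -0.75/3 = -0.25
  S[Y,Y] = ((-0.25)·(-0.25) + (2.75)·(2.75) + (-1.25)·(-1.25) + (-1.25)·(-1.25)) / 3 = 10.75/3 = 3.5833

S is symmetric (S[j,i] = S[i,j]). Assembling:

S = [[1.5833, -0.25],
 [-0.25, 3.5833]]


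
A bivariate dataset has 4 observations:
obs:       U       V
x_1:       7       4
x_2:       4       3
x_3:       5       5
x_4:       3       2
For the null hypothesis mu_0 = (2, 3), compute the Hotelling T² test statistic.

Step 1 — sample mean vector:
  mean(U) = (7 + 4 + 5 + 3) / 4 = 19/4 = 4.75
  mean(V) = (4 + 3 + 5 + 2) / 4 = 14/4 = 3.5
  x̄ = (4.75, 3.5),  deviation x̄ - mu_0 = (4.75, 3.5) - (2, 3) = (2.75, 0.5).

Step 2 — sample covariance matrix, S[i,j] = (1/(n-1)) · Σ_k (x_{k,i} - mean_i) · (x_{k,j} - mean_j), divisor n-1 = 3:
  S[U,U] = ((2.25)·(2.25) + (-0.75)·(-0.75) + (0.25)·(0.25) + (-1.75)·(-1.75)) / 3 = 8.75/3 = 2.9167
  S[U,V] = ((2.25)·(0.5) + (-0.75)·(-0.5) + (0.25)·(1.5) + (-1.75)·(-1.5)) / 3 = 4.5/3 = 1.5
  S[V,V] = ((0.5)·(0.5) + (-0.5)·(-0.5) + (1.5)·(1.5) + (-1.5)·(-1.5)) / 3 = 5/3 = 1.6667
  S = [[2.9167, 1.5],
 [1.5, 1.6667]].

Step 3 — invert S. det(S) = 2.9167·1.6667 - (1.5)² = 2.6111.
  S^{-1} = (1/det) · [[d, -b], [-b, a]] = [[0.6383, -0.5745],
 [-0.5745, 1.117]].

Step 4 — quadratic form (x̄ - mu_0)^T · S^{-1} · (x̄ - mu_0):
  S^{-1} · (x̄ - mu_0) = (1.4681, -1.0213),
  (x̄ - mu_0)^T · [...] = (2.75)·(1.4681) + (0.5)·(-1.0213) = 3.5266.

Step 5 — scale by n: T² = 4 · 3.5266 = 14.1064.

T² ≈ 14.1064


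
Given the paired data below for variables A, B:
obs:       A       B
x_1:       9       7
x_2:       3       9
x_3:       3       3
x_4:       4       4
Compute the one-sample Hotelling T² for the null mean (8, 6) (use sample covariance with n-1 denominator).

Step 1 — sample mean vector:
  mean(A) = (9 + 3 + 3 + 4) / 4 = 19/4 = 4.75
  mean(B) = (7 + 9 + 3 + 4) / 4 = 23/4 = 5.75
  x̄ = (4.75, 5.75),  deviation x̄ - mu_0 = (4.75, 5.75) - (8, 6) = (-3.25, -0.25).

Step 2 — sample covariance matrix, S[i,j] = (1/(n-1)) · Σ_k (x_{k,i} - mean_i) · (x_{k,j} - mean_j), divisor n-1 = 3:
  S[A,A] = ((4.25)·(4.25) + (-1.75)·(-1.75) + (-1.75)·(-1.75) + (-0.75)·(-0.75)) / 3 = 24.75/3 = 8.25
  S[A,B] = ((4.25)·(1.25) + (-1.75)·(3.25) + (-1.75)·(-2.75) + (-0.75)·(-1.75)) / 3 = 5.75/3 = 1.9167
  S[B,B] = ((1.25)·(1.25) + (3.25)·(3.25) + (-2.75)·(-2.75) + (-1.75)·(-1.75)) / 3 = 22.75/3 = 7.5833
  S = [[8.25, 1.9167],
 [1.9167, 7.5833]].

Step 3 — invert S. det(S) = 8.25·7.5833 - (1.9167)² = 58.8889.
  S^{-1} = (1/det) · [[d, -b], [-b, a]] = [[0.1288, -0.0325],
 [-0.0325, 0.1401]].

Step 4 — quadratic form (x̄ - mu_0)^T · S^{-1} · (x̄ - mu_0):
  S^{-1} · (x̄ - mu_0) = (-0.4104, 0.0708),
  (x̄ - mu_0)^T · [...] = (-3.25)·(-0.4104) + (-0.25)·(0.0708) = 1.316.

Step 5 — scale by n: T² = 4 · 1.316 = 5.2642.

T² ≈ 5.2642


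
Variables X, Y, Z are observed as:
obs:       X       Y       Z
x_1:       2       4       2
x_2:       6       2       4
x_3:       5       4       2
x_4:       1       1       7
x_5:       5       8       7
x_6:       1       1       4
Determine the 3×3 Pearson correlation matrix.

Step 1 — column means:
  mean(X) = (2 + 6 + 5 + 1 + 5 + 1) / 6 = 20/6 = 3.3333
  mean(Y) = (4 + 2 + 4 + 1 + 8 + 1) / 6 = 20/6 = 3.3333
  mean(Z) = (2 + 4 + 2 + 7 + 7 + 4) / 6 = 26/6 = 4.3333

Step 2 — sample variances and covariances s[i,j] = (1/(n-1)) · Σ_k (x_{k,i} - mean_i) · (x_{k,j} - mean_j), with n-1 = 5:
  s[X,X] = ((-1.3333)·(-1.3333) + (2.6667)·(2.6667) + (1.6667)·(1.6667) + (-2.3333)·(-2.3333) + (1.6667)·(1.6667) + (-2.3333)·(-2.3333)) / 5 = 25.3333/5 = 5.0667
  s[X,Y] = ((-1.3333)·(0.6667) + (2.6667)·(-1.3333) + (1.6667)·(0.6667) + (-2.3333)·(-2.3333) + (1.6667)·(4.6667) + (-2.3333)·(-2.3333)) / 5 = 15.3333/5 = 3.0667
  s[X,Z] = ((-1.3333)·(-2.3333) + (2.6667)·(-0.3333) + (1.6667)·(-2.3333) + (-2.3333)·(2.6667) + (1.6667)·(2.6667) + (-2.3333)·(-0.3333)) / 5 = -2.6667/5 = -0.5333
  s[Y,Y] = ((0.6667)·(0.6667) + (-1.3333)·(-1.3333) + (0.6667)·(0.6667) + (-2.3333)·(-2.3333) + (4.6667)·(4.6667) + (-2.3333)·(-2.3333)) / 5 = 35.3333/5 = 7.0667
  s[Y,Z] = ((0.6667)·(-2.3333) + (-1.3333)·(-0.3333) + (0.6667)·(-2.3333) + (-2.3333)·(2.6667) + (4.6667)·(2.6667) + (-2.3333)·(-0.3333)) / 5 = 4.3333/5 = 0.8667
  s[Z,Z] = ((-2.3333)·(-2.3333) + (-0.3333)·(-0.3333) + (-2.3333)·(-2.3333) + (2.6667)·(2.6667) + (2.6667)·(2.6667) + (-0.3333)·(-0.3333)) / 5 = 25.3333/5 = 5.0667
  Sample standard deviations s_i = √(s[i,i]):
  s(X) = √(5.0667) = 2.2509
  s(Y) = √(7.0667) = 2.6583
  s(Z) = √(5.0667) = 2.2509

Step 3 — r_{ij} = s_{ij} / (s_i · s_j):
  r[X,X] = 1 (diagonal).
  r[X,Y] = 3.0667 / (2.2509 · 2.6583) = 3.0667 / 5.9837 = 0.5125
  r[X,Z] = -0.5333 / (2.2509 · 2.2509) = -0.5333 / 5.0667 = -0.1053
  r[Y,Y] = 1 (diagonal).
  r[Y,Z] = 0.8667 / (2.6583 · 2.2509) = 0.8667 / 5.9837 = 0.1448
  r[Z,Z] = 1 (diagonal).

R is symmetric with unit diagonal. Assembling:

R = [[1, 0.5125, -0.1053],
 [0.5125, 1, 0.1448],
 [-0.1053, 0.1448, 1]]
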